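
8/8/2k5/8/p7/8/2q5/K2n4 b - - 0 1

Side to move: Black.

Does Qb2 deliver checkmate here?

yes

After Qb2: white king on a1; in check: yes, from the black queen on b2.
King squares — b1: attacked by Qb2; a2: attacked by Qb2; b2: attacked by Nd1.
White has no legal moves → checkmate.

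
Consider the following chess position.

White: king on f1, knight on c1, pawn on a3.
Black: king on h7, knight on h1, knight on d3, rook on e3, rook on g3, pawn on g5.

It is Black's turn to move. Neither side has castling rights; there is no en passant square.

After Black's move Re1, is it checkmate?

yes

After Re1: white king on f1; in check: yes, from the black rook on e1.
King squares — e1: attacked by Nd3; g1: attacked by Re1; e2: attacked by Re1; f2: attacked by Nh1; g2: attacked by Rg3.
White has no legal moves → checkmate.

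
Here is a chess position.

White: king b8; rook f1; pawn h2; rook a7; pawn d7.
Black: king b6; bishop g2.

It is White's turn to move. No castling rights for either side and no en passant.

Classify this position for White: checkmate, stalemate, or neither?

neither

White to move; white king on b8.
In check: no.
Legal moves for White include: Kc8, Ra8, Rc7, Rb7+, Ra6+, Ra5, Ra4, Ra3, Ra2, Raa1, Rf8, Rf7, Rf6+, Rf5, Rf4, Rf3, Rf2, Rh1, ... (list truncated; more exist).
White has legal moves and is not in check → neither.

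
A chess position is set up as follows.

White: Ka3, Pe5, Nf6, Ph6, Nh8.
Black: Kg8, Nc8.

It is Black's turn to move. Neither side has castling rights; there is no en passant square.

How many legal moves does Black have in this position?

Black to move; king on g8.
In check: yes, from the white knight on f6.
Legal moves: Kxh8, Kf8.
Count: 2.

2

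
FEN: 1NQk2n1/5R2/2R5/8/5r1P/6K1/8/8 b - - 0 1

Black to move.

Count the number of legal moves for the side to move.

0

Black to move; king on d8.
In check: yes, from the white queen on c8.
Legal moves: none.
Count: 0.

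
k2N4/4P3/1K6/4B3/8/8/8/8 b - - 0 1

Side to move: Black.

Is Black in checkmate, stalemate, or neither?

Black to move; black king on a8.
In check: no.
King squares — a7: attacked by Kb6; b7: attacked by Kb6; b8: attacked by Be5.
Legal moves for Black: none.
Not in check and no legal moves → stalemate.

stalemate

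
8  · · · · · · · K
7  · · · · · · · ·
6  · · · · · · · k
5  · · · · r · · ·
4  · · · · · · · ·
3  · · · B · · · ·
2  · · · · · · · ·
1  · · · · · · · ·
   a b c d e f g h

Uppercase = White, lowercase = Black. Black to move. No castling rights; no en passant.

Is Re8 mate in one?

yes

After Re8: white king on h8; in check: yes, from the black rook on e8.
King squares — g7: attacked by Kh6; h7: attacked by Kh6; g8: attacked by Re8.
White has no legal moves → checkmate.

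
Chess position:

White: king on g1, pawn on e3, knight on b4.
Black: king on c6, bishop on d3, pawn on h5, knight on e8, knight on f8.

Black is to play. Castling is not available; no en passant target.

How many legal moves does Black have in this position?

7

Black to move; king on c6.
In check: yes, from the white knight on b4.
Legal moves: Kd7, Kc7, Kb7, Kd6, Kb6, Kc5, Kb5.
Count: 7.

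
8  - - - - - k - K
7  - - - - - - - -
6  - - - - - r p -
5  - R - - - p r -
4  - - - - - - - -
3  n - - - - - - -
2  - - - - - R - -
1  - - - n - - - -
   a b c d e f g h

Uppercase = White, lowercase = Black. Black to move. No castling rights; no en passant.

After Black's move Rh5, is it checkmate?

yes

After Rh5: white king on h8; in check: yes, from the black rook on h5.
King squares — g7: attacked by Kf8; h7: attacked by Rh5; g8: attacked by Kf8.
White has no legal moves → checkmate.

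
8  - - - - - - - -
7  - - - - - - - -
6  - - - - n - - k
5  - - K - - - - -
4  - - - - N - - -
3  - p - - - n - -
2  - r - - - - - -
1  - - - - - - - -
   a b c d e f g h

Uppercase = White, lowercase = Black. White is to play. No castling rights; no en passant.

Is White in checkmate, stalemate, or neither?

White to move; white king on c5.
In check: yes, from the black knight on e6.
King squares — b4: available; c4: available; d4: attacked by Nf3; b5: available; d5: available; b6: available; c6: available; d6: available.
Legal moves for White: Kd6, Kc6, Kb6, Kd5, Kb5, Kc4, Kb4.
White is in check but has 7 legal moves → neither.

neither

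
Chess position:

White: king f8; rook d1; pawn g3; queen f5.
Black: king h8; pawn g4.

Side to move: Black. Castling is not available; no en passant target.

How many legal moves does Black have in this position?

0

Black to move; king on h8.
In check: no.
Legal moves: none.
Count: 0.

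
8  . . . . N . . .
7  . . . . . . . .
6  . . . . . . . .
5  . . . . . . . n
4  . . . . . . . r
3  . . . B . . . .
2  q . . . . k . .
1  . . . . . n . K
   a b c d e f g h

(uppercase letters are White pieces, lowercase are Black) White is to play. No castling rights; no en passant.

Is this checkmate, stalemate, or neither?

White to move; white king on h1.
In check: yes, from the black rook on h4.
King squares — g1: attacked by Kf2; g2: attacked by Kf2; h2: attacked by Nf1.
Legal moves for White: none.
In check with no legal moves → checkmate.

checkmate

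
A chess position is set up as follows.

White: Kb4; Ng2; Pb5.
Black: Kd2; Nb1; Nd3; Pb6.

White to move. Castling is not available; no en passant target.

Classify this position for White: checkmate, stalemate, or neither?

neither

White to move; white king on b4.
In check: yes, from the black knight on d3.
Legal moves for White: Kc4, Ka4, Kb3.
White is in check but has 3 legal moves → neither.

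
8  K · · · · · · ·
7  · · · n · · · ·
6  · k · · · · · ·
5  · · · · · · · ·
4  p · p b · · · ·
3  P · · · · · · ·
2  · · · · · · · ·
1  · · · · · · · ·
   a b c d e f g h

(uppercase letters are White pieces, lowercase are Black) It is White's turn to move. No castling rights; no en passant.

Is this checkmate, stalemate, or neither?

stalemate

White to move; white king on a8.
In check: no.
King squares — a7: attacked by Kb6; b7: attacked by Kb6; b8: attacked by Nd7.
Legal moves for White: none.
Not in check and no legal moves → stalemate.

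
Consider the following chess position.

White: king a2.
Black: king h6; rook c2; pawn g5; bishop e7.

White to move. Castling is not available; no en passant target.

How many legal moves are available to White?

White to move; king on a2.
In check: yes, from the black rook on c2.
Legal moves: Kb3, Kb1, Ka1.
Count: 3.

3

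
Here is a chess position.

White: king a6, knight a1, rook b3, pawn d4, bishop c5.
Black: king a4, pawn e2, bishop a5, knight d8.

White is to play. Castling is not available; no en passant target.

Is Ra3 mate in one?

After Ra3: black king on a4; in check: yes, from the white rook on a3.
King squares — a3: attacked by Bc5; b3: attacked by Na1; b4: attacked by Bc5; a5: own bishop; b5: attacked by Ka6.
Black has no legal moves → checkmate.

yes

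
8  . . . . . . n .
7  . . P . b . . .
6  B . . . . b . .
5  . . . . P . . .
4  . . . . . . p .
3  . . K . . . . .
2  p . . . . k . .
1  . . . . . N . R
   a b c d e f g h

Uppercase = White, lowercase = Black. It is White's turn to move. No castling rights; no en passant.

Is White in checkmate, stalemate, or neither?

neither

White to move; white king on c3.
In check: no.
Legal moves for White include: Bc8, Bb7, Bb5, Bc4, Bd3, Be2, Kd4, Kc4, Kd3, Kb3, Kd2, Kc2, Kb2, Rh8, Rh7, Rh6, Rh5, Rh4, ... (list truncated; more exist).
White has legal moves and is not in check → neither.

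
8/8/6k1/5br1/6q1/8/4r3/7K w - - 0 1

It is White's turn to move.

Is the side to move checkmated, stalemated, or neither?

stalemate

White to move; white king on h1.
In check: no.
King squares — g1: attacked by Qg4; g2: attacked by Re2; h2: attacked by Re2.
Legal moves for White: none.
Not in check and no legal moves → stalemate.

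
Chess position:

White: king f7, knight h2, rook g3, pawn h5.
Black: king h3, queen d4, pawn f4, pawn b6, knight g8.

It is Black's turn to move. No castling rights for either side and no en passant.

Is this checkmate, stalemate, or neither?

Black to move; black king on h3.
In check: yes, from the white rook on g3.
King squares — g2: attacked by Rg3; h2: available; g3: available; g4: attacked by Nh2; h4: available.
Legal moves for Black: Kh4, Kxg3, Kxh2, fxg3.
Black is in check but has 4 legal moves → neither.

neither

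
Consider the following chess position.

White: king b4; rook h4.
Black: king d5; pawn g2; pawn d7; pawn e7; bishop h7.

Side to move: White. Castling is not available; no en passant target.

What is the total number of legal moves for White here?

White to move; king on b4.
In check: no.
Legal moves: Rxh7, Rh6, Rh5+, Rg4, Rf4, Re4, Rd4+, Rc4, Rh3, Rh2, Rh1, Kb5, Ka5, Ka4, Kc3, Kb3, Ka3.
Count: 17.

17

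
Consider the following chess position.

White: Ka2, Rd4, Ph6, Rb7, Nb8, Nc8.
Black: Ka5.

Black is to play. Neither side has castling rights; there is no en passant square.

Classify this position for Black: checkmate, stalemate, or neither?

stalemate

Black to move; black king on a5.
In check: no.
King squares — a4: attacked by Rd4; b4: attacked by Rd4; b5: attacked by Rb7; a6: attacked by Nb8; b6: attacked by Rb7.
Legal moves for Black: none.
Not in check and no legal moves → stalemate.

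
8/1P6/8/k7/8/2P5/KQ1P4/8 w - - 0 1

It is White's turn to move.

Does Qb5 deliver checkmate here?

no

After Qb5: black king on a5; in check: yes, from the white queen on b5.
Black has 1 legal reply: Kxb5.
In check but a legal move exists → not checkmate.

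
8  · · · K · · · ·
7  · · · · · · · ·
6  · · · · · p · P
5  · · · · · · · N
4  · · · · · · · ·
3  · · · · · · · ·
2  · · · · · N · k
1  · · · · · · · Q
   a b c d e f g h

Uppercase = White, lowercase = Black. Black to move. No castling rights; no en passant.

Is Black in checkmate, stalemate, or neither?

checkmate

Black to move; black king on h2.
In check: yes, from the white queen on h1.
King squares — g1: attacked by Qh1; h1: attacked by Nf2; g2: attacked by Qh1; g3: attacked by Nh5; h3: attacked by Qh1.
Legal moves for Black: none.
In check with no legal moves → checkmate.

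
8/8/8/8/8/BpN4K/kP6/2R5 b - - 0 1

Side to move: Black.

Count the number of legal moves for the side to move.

0

Black to move; king on a2.
In check: yes, from the white knight on c3.
Legal moves: none.
Count: 0.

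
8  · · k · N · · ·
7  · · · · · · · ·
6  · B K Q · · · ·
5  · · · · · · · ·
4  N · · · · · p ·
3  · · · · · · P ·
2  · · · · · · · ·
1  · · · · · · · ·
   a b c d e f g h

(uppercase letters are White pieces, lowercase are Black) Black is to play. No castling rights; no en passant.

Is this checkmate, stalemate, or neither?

stalemate

Black to move; black king on c8.
In check: no.
King squares — b7: attacked by Kc6; c7: attacked by Bb6; d7: attacked by Kc6; b8: attacked by Qd6; d8: attacked by Bb6.
Legal moves for Black: none.
Not in check and no legal moves → stalemate.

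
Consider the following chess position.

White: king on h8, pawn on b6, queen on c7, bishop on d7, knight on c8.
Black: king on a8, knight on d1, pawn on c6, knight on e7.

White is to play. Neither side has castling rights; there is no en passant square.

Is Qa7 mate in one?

yes

After Qa7: black king on a8; in check: yes, from the white queen on a7.
King squares — a7: attacked by Pb6; b7: attacked by Qa7; b8: attacked by Qa7.
Black has no legal moves → checkmate.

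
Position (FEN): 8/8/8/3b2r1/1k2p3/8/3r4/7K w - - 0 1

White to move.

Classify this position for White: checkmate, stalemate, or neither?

White to move; white king on h1.
In check: no.
King squares — g1: attacked by Rg5; g2: attacked by Rd2; h2: attacked by Rd2.
Legal moves for White: none.
Not in check and no legal moves → stalemate.

stalemate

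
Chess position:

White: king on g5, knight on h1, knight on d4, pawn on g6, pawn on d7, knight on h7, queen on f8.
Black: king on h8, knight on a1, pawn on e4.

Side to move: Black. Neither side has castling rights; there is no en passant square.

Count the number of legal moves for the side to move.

0

Black to move; king on h8.
In check: yes, from the white queen on f8.
Legal moves: none.
Count: 0.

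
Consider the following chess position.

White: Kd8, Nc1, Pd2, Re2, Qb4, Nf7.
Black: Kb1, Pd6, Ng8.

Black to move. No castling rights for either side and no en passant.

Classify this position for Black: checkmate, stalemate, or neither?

neither

Black to move; black king on b1.
In check: yes, from the white queen on b4.
King squares — a1: available; c1: available; a2: attacked by Nc1; b2: attacked by Qb4; c2: available.
Legal moves for Black: Kc2, Kxc1, Ka1.
Black is in check but has 3 legal moves → neither.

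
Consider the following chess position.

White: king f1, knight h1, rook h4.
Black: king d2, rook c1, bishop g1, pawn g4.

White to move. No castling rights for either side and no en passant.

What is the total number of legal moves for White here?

1

White to move; king on f1.
In check: yes, from the black rook on c1.
Legal moves: Kg2.
Count: 1.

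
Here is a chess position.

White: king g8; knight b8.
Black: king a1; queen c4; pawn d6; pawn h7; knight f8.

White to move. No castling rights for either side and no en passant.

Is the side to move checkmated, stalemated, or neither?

neither

White to move; white king on g8.
In check: yes, from the black queen on c4.
King squares — f7: attacked by Qc4; g7: available; h7: attacked by Nf8; f8: available; h8: available.
Legal moves for White: Kh8, Kxf8, Kg7.
White is in check but has 3 legal moves → neither.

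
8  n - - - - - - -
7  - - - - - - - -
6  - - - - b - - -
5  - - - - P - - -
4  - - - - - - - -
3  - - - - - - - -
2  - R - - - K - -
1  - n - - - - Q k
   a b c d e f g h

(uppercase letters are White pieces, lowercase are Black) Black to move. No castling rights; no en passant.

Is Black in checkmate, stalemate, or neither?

Black to move; black king on h1.
In check: yes, from the white queen on g1.
King squares — g1: attacked by Kf2; g2: attacked by Qg1; h2: attacked by Qg1.
Legal moves for Black: none.
In check with no legal moves → checkmate.

checkmate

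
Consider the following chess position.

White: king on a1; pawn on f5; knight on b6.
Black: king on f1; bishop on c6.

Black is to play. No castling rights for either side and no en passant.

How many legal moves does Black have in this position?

16

Black to move; king on f1.
In check: no.
Legal moves: Be8, Ba8, Bd7, Bb7, Bd5, Bb5, Be4, Ba4, Bf3, Bg2, Bh1, Kg2, Kf2, Ke2, Kg1, Ke1.
Count: 16.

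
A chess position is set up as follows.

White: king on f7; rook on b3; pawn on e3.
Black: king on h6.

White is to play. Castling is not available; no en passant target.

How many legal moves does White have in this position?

White to move; king on f7.
In check: no.
Legal moves: Kg8, Kf8, Ke8, Ke7, Kf6, Ke6, Rb8, Rb7, Rb6+, Rb5, Rb4, Rd3, Rc3, Ra3, Rb2, Rb1, e4.
Count: 17.

17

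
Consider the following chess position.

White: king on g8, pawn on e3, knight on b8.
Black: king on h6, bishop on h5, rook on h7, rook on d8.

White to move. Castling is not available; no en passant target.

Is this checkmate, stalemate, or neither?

checkmate

White to move; white king on g8.
In check: yes, from the black rook on d8.
King squares — f7: attacked by Bh5; g7: attacked by Kh6; h7: attacked by Kh6; f8: attacked by Rd8; h8: attacked by Rh7.
Legal moves for White: none.
In check with no legal moves → checkmate.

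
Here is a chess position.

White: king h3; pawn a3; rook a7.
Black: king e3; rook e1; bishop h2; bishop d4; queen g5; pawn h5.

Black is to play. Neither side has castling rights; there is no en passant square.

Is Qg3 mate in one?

yes

After Qg3: white king on h3; in check: yes, from the black queen on g3.
King squares — g2: attacked by Qg3; h2: attacked by Qg3; g3: attacked by Bh2; g4: attacked by Qg3; h4: attacked by Qg3.
White has no legal moves → checkmate.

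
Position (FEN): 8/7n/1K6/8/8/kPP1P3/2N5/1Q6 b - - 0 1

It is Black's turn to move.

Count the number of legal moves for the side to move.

Black to move; king on a3.
In check: yes, from the white knight on c2.
Legal moves: none.
Count: 0.

0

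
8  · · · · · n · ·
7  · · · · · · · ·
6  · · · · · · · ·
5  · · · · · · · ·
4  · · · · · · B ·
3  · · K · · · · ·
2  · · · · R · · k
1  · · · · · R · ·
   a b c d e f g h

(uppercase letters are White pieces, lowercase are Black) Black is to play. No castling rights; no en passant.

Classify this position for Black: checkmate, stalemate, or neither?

neither

Black to move; black king on h2.
In check: yes, from the white rook on e2.
King squares — g1: attacked by Rf1; h1: attacked by Rf1; g2: attacked by Re2; g3: available; h3: attacked by Bg4.
Legal moves for Black: Kg3.
Black is in check but has 1 legal move → neither.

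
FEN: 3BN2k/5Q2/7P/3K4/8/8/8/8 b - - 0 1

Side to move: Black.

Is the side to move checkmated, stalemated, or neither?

stalemate

Black to move; black king on h8.
In check: no.
King squares — g7: attacked by Ph6; h7: attacked by Qf7; g8: attacked by Qf7.
Legal moves for Black: none.
Not in check and no legal moves → stalemate.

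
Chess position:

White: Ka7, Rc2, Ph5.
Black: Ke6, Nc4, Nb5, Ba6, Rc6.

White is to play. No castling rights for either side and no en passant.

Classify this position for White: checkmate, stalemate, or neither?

White to move; white king on a7.
In check: yes, from the black knight on b5.
Legal moves for White: Kb8, Ka8.
White is in check but has 2 legal moves → neither.

neither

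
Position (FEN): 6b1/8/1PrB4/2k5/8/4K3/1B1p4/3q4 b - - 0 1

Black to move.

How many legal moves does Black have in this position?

6

Black to move; king on c5.
In check: yes, from the white bishop on d6.
Legal moves: Kxd6, Kxb6, Kd5, Kb5, Kc4, Rxd6.
Count: 6.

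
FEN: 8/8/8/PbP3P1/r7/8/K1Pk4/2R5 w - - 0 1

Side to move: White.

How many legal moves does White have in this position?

3

White to move; king on a2.
In check: yes, from the black rook on a4.
Legal moves: Kb3, Kb2, Kb1.
Count: 3.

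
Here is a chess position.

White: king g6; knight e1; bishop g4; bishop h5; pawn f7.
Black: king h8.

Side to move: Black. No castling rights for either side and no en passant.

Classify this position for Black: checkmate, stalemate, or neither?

Black to move; black king on h8.
In check: no.
King squares — g7: attacked by Kg6; h7: attacked by Kg6; g8: attacked by Pf7.
Legal moves for Black: none.
Not in check and no legal moves → stalemate.

stalemate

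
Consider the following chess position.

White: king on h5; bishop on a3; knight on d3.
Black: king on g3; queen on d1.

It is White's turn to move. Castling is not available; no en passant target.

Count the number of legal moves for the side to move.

3

White to move; king on h5.
In check: yes, from the black queen on d1.
Legal moves: Kh6, Kg6, Kg5.
Count: 3.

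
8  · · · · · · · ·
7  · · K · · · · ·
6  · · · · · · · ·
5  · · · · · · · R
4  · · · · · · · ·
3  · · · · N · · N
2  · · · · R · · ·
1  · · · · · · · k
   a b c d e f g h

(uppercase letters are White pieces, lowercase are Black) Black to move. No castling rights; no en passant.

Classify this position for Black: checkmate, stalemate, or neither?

stalemate

Black to move; black king on h1.
In check: no.
King squares — g1: attacked by Nh3; g2: attacked by Re2; h2: attacked by Re2.
Legal moves for Black: none.
Not in check and no legal moves → stalemate.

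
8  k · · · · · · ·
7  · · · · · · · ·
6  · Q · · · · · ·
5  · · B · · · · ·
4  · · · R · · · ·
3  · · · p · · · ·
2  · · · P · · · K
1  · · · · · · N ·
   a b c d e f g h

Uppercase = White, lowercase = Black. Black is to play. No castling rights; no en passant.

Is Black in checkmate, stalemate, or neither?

stalemate

Black to move; black king on a8.
In check: no.
King squares — a7: attacked by Qb6; b7: attacked by Qb6; b8: attacked by Qb6.
Legal moves for Black: none.
Not in check and no legal moves → stalemate.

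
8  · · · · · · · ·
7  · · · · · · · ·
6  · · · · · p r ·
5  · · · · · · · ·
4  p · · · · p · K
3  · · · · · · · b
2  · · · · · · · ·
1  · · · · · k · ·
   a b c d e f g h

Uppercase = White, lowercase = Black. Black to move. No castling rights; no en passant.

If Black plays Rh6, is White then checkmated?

yes

After Rh6: white king on h4; in check: yes, from the black rook on h6.
King squares — g3: attacked by Pf4; h3: attacked by Rh6; g4: attacked by Bh3; g5: attacked by Pf6; h5: attacked by Rh6.
White has no legal moves → checkmate.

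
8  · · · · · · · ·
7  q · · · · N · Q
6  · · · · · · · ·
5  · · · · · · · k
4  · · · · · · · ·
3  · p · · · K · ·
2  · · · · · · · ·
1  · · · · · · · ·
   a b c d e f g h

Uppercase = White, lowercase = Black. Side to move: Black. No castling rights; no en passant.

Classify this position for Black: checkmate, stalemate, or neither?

checkmate

Black to move; black king on h5.
In check: yes, from the white queen on h7.
King squares — g4: attacked by Kf3; h4: attacked by Qh7; g5: attacked by Nf7; g6: attacked by Qh7; h6: attacked by Nf7.
Legal moves for Black: none.
In check with no legal moves → checkmate.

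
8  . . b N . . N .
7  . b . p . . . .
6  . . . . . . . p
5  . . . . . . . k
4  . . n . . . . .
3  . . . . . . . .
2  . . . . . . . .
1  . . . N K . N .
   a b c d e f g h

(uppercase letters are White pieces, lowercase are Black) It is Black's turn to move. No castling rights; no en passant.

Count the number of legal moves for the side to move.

Black to move; king on h5.
In check: no.
Legal moves: Ba8, Bc6, Ba6, Bd5, Be4, Bf3, Bg2, Bh1, Kg6, Kg5, Kh4, Kg4, Nd6, Nb6, Ne5, Na5, Ne3, Na3, Nd2, Nb2, d6, d5.
Count: 22.

22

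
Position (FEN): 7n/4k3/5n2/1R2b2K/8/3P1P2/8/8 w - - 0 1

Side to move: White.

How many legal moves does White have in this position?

3

White to move; king on h5.
In check: yes, from the black knight on f6.
Legal moves: Kh6, Kg5, Kh4.
Count: 3.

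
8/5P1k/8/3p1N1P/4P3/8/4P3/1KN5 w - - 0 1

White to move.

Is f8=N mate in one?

no

After f8=N: black king on h7; in check: yes, from the white knight on f8.
Black has 2 legal replies: Kh8, Kg8.
In check but a legal move exists → not checkmate.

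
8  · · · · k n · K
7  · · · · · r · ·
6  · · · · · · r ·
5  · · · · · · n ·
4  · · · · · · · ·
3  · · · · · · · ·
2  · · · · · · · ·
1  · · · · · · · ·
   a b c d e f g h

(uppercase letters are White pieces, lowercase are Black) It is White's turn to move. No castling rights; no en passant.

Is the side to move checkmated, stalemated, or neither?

stalemate

White to move; white king on h8.
In check: no.
King squares — g7: attacked by Rg6; h7: attacked by Ng5; g8: attacked by Rg6.
Legal moves for White: none.
Not in check and no legal moves → stalemate.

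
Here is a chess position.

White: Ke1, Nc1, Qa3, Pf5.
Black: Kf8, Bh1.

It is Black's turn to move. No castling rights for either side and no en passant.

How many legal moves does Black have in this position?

Black to move; king on f8.
In check: yes, from the white queen on a3.
Legal moves: Kg8, Ke8, Kg7, Kf7.
Count: 4.

4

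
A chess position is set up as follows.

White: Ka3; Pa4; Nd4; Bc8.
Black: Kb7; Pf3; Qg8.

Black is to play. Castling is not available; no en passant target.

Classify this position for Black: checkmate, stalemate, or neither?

Black to move; black king on b7.
In check: yes, from the white bishop on c8.
King squares — a6: attacked by Bc8; b6: available; c6: attacked by Nd4; a7: available; c7: available; a8: available; b8: available; c8: available.
Legal moves for Black: Kxc8, Kb8, Ka8, Kc7, Ka7, Kb6, Qxc8.
Black is in check but has 7 legal moves → neither.

neither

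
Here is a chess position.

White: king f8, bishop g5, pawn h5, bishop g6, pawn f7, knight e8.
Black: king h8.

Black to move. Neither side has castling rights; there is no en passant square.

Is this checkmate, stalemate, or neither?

Black to move; black king on h8.
In check: no.
King squares — g7: attacked by Ne8; h7: attacked by Bg6; g8: attacked by Pf7.
Legal moves for Black: none.
Not in check and no legal moves → stalemate.

stalemate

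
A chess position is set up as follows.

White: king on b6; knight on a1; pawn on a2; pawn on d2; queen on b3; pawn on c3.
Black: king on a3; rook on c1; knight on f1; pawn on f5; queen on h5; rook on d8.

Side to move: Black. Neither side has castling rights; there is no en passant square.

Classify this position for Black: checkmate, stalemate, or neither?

checkmate

Black to move; black king on a3.
In check: yes, from the white queen on b3.
King squares — a2: attacked by Qb3; b2: attacked by Qb3; b3: attacked by Na1; a4: attacked by Qb3; b4: attacked by Qb3.
Legal moves for Black: none.
In check with no legal moves → checkmate.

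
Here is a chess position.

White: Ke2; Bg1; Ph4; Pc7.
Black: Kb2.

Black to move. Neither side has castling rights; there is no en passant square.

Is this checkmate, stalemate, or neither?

Black to move; black king on b2.
In check: no.
Legal moves for Black: Kc3, Kb3, Ka3, Kc2, Ka2, Kc1, Kb1, Ka1.
Black has 8 legal moves and is not in check → neither.

neither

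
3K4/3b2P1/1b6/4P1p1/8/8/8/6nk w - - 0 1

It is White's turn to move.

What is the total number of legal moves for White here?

White to move; king on d8.
In check: yes, from the black bishop on b6.
Legal moves: Ke7, Kxd7.
Count: 2.

2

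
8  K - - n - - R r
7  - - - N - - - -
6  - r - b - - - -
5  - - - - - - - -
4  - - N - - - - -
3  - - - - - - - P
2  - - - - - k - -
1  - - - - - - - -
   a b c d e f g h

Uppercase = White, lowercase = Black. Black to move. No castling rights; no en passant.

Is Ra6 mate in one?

yes

After Ra6: white king on a8; in check: yes, from the black rook on a6.
King squares — a7: attacked by Ra6; b7: attacked by Nd8; b8: attacked by Bd6.
White has no legal moves → checkmate.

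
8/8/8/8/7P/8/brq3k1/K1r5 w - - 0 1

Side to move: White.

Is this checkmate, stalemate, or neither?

White to move; white king on a1.
In check: yes, from the black rook on c1.
King squares — b1: attacked by Rc1; a2: attacked by Rb2; b2: attacked by Qc2.
Legal moves for White: none.
In check with no legal moves → checkmate.

checkmate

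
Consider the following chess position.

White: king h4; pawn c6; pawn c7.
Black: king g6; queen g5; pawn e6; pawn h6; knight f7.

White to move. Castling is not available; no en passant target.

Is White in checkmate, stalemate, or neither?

White to move; white king on h4.
In check: yes, from the black queen on g5.
King squares — g3: attacked by Qg5; h3: available; g4: attacked by Qg5; g5: attacked by Kg6; h5: attacked by Qg5.
Legal moves for White: Kh3.
White is in check but has 1 legal move → neither.

neither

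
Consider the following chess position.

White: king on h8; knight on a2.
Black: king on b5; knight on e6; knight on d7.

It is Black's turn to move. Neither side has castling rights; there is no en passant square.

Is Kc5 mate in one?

no

After Kc5: white king on h8; in check: no.
White is not in check, so this cannot be checkmate.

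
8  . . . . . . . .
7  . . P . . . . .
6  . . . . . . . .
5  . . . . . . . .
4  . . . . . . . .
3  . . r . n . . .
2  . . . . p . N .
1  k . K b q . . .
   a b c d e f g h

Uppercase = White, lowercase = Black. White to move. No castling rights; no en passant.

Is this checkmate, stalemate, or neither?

White to move; white king on c1.
In check: yes, from the black rook on c3.
King squares — b1: attacked by Ka1; d1: attacked by Qe1; b2: attacked by Ka1; c2: attacked by Bd1; d2: attacked by Qe1.
Legal moves for White: none.
In check with no legal moves → checkmate.

checkmate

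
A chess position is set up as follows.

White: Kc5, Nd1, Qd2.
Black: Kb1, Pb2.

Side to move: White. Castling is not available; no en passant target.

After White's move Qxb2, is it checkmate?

After Qxb2: black king on b1; in check: yes, from the white queen on b2.
King squares — a1: attacked by Qb2; c1: attacked by Qb2; a2: attacked by Qb2; b2: attacked by Nd1; c2: attacked by Qb2.
Black has no legal moves → checkmate.

yes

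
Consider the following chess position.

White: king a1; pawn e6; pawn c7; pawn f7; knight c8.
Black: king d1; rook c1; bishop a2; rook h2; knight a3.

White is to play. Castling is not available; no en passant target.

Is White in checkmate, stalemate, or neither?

checkmate

White to move; white king on a1.
In check: yes, from the black rook on c1.
King squares — b1: attacked by Rc1; a2: attacked by Rh2; b2: attacked by Rh2.
Legal moves for White: none.
In check with no legal moves → checkmate.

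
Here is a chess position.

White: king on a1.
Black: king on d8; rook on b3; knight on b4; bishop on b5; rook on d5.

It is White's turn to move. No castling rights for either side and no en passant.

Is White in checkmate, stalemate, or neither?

stalemate

White to move; white king on a1.
In check: no.
King squares — b1: attacked by Rb3; a2: attacked by Nb4; b2: attacked by Rb3.
Legal moves for White: none.
Not in check and no legal moves → stalemate.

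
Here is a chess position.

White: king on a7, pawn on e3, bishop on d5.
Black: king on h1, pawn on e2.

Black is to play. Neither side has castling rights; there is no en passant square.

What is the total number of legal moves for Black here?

2

Black to move; king on h1.
In check: yes, from the white bishop on d5.
Legal moves: Kh2, Kg1.
Count: 2.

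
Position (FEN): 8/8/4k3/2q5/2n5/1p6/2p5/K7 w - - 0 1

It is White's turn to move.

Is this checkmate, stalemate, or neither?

White to move; white king on a1.
In check: no.
King squares — b1: attacked by Pc2; a2: attacked by Pb3; b2: attacked by Nc4.
Legal moves for White: none.
Not in check and no legal moves → stalemate.

stalemate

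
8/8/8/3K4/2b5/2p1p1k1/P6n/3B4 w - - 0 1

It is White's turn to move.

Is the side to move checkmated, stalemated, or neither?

neither

White to move; white king on d5.
In check: yes, from the black bishop on c4.
King squares — c4: available; d4: available; e4: available; c5: available; e5: available; c6: available; d6: available; e6: attacked by Bc4.
Legal moves for White: Kd6, Kc6, Ke5, Kc5, Ke4, Kd4, Kxc4.
White is in check but has 7 legal moves → neither.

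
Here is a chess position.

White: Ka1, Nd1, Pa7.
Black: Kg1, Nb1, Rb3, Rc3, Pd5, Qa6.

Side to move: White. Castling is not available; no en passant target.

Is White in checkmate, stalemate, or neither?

White to move; white king on a1.
In check: yes, from the black queen on a6.
King squares — b1: attacked by Rb3; a2: attacked by Qa6; b2: attacked by Rb3.
Legal moves for White: none.
In check with no legal moves → checkmate.

checkmate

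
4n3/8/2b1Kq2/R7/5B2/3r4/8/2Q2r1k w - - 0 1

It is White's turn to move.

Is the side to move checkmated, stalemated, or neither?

checkmate

White to move; white king on e6.
In check: yes, from the black queen on f6.
King squares — d5: attacked by Rd3; e5: attacked by Qf6; f5: attacked by Qf6; d6: attacked by Rd3; f6: attacked by Ne8; d7: attacked by Rd3; e7: attacked by Qf6; f7: attacked by Qf6.
Legal moves for White: none.
In check with no legal moves → checkmate.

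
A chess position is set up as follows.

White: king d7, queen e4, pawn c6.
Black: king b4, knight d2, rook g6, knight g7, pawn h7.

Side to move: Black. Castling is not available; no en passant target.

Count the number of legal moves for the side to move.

Black to move; king on b4.
In check: yes, from the white queen on e4.
Legal moves: Kc5, Kb5, Ka5, Kc3, Kb3, Ka3, Nxe4, Nc4.
Count: 8.

8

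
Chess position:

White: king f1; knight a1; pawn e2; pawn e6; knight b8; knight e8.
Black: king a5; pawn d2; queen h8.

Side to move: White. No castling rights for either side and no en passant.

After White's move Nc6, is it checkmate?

no

After Nc6: black king on a5; in check: yes, from the white knight on c6.
Black has 4 legal replies: Kb6, Ka6, Kb5, Ka4.
In check but a legal move exists → not checkmate.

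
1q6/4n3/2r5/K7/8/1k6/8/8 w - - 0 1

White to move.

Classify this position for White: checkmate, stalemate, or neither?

White to move; white king on a5.
In check: no.
King squares — a4: attacked by Kb3; b4: attacked by Kb3; b5: attacked by Qb8; a6: attacked by Rc6; b6: attacked by Rc6.
Legal moves for White: none.
Not in check and no legal moves → stalemate.

stalemate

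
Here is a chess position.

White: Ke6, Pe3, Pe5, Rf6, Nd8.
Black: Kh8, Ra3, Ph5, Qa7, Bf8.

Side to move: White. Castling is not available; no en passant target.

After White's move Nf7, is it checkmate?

After Nf7: black king on h8; in check: yes, from the white knight on f7.
Black has 4 legal replies: Kg8, Kh7, Kg7, Qxf7+.
In check but a legal move exists → not checkmate.

no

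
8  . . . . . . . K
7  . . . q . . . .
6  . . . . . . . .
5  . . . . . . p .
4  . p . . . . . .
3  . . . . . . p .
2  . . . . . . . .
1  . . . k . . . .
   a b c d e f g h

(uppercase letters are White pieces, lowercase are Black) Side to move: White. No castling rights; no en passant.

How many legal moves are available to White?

1

White to move; king on h8.
In check: no.
Legal moves: Kg8.
Count: 1.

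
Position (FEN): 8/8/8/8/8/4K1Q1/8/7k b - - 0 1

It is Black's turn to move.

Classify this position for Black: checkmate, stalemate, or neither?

stalemate

Black to move; black king on h1.
In check: no.
King squares — g1: attacked by Qg3; g2: attacked by Qg3; h2: attacked by Qg3.
Legal moves for Black: none.
Not in check and no legal moves → stalemate.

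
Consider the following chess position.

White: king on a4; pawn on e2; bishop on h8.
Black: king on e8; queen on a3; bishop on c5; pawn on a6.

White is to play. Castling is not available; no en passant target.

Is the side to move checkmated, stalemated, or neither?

White to move; white king on a4.
In check: yes, from the black queen on a3.
King squares — a3: attacked by Bc5; b3: attacked by Qa3; b4: attacked by Qa3; a5: attacked by Qa3; b5: attacked by Pa6.
Legal moves for White: none.
In check with no legal moves → checkmate.

checkmate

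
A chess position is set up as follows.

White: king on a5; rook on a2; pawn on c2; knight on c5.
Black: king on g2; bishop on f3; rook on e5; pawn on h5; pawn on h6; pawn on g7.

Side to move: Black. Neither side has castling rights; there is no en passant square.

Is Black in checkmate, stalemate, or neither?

Black to move; black king on g2.
In check: no.
Legal moves for Black include: Re8, Re7, Re6, Rg5, Rf5, Rd5, Rxc5+, Re4, Re3, Re2, Re1, Ba8, Bb7, Bc6, Bd5, Bg4, Be4, Be2, ... (list truncated; more exist).
Black has legal moves and is not in check → neither.

neither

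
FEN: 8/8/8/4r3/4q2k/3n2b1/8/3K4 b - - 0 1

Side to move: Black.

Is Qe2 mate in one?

After Qe2: white king on d1; in check: yes, from the black queen on e2.
King squares — c1: attacked by Nd3; e1: attacked by Qe2; c2: attacked by Qe2; d2: attacked by Qe2; e2: attacked by Re5.
White has no legal moves → checkmate.

yes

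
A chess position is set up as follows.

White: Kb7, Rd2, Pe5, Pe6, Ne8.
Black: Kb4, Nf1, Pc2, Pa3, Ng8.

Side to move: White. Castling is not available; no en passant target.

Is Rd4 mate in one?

no

After Rd4: black king on b4; in check: yes, from the white rook on d4.
Black has 5 legal replies: Kc5, Kb5, Ka5, Kc3, Kb3.
In check but a legal move exists → not checkmate.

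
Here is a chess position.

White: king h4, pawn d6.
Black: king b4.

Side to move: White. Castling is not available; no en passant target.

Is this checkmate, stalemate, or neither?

White to move; white king on h4.
In check: no.
Legal moves for White: Kh5, Kg5, Kg4, Kh3, Kg3, d7.
White has 6 legal moves and is not in check → neither.

neither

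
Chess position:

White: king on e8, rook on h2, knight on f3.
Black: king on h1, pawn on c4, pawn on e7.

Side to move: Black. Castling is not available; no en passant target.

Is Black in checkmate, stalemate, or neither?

checkmate

Black to move; black king on h1.
In check: yes, from the white rook on h2.
King squares — g1: attacked by Nf3; g2: attacked by Rh2; h2: attacked by Nf3.
Legal moves for Black: none.
In check with no legal moves → checkmate.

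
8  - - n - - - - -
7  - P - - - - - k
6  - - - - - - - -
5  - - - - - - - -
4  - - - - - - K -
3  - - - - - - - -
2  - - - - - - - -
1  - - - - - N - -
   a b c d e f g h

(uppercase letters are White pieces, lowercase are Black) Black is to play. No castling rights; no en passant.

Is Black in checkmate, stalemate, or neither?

neither

Black to move; black king on h7.
In check: no.
Legal moves for Black: Ne7, Na7, Nd6, Nb6, Kh8, Kg8, Kg7, Kh6, Kg6.
Black has 9 legal moves and is not in check → neither.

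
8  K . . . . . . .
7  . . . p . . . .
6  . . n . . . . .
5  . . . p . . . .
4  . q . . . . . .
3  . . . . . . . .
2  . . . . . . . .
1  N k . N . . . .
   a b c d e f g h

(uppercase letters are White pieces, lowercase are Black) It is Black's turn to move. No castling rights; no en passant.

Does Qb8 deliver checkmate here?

After Qb8: white king on a8; in check: yes, from the black queen on b8.
King squares — a7: attacked by Nc6; b7: attacked by Qb8; b8: attacked by Nc6.
White has no legal moves → checkmate.

yes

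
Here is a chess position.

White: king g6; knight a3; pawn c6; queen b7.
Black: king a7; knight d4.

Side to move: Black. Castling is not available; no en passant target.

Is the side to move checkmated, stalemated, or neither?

Black to move; black king on a7.
In check: yes, from the white queen on b7.
King squares — a6: attacked by Qb7; b6: attacked by Qb7; b7: attacked by Pc6; a8: attacked by Qb7; b8: attacked by Qb7.
Legal moves for Black: none.
In check with no legal moves → checkmate.

checkmate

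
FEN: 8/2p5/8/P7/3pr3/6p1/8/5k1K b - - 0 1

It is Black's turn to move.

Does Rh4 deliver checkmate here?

yes

After Rh4: white king on h1; in check: yes, from the black rook on h4.
King squares — g1: attacked by Kf1; g2: attacked by Kf1; h2: attacked by Pg3.
White has no legal moves → checkmate.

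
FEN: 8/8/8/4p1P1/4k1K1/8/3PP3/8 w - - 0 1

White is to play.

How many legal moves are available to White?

White to move; king on g4.
In check: no.
Legal moves: Kh5, Kh4, Kh3, Kg3, g6, e3, d3+, d4.
Count: 8.

8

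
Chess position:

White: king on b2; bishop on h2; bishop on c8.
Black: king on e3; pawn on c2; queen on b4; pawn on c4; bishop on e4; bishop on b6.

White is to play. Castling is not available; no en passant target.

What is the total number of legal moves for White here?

White to move; king on b2.
In check: yes, from the black queen on b4.
Legal moves: Ka2, Kc1, Ka1.
Count: 3.

3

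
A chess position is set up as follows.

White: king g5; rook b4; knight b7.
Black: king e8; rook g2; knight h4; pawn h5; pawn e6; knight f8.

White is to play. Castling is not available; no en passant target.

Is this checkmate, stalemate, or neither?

neither

White to move; white king on g5.
In check: yes, from the black rook on g2.
King squares — f4: available; g4: attacked by Rg2; h4: available; f5: attacked by Nh4; h5: available; f6: available; g6: attacked by Rg2; h6: available.
Legal moves for White: Kh6, Kf6, Kxh5, Kxh4, Kf4, Rg4.
White is in check but has 6 legal moves → neither.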